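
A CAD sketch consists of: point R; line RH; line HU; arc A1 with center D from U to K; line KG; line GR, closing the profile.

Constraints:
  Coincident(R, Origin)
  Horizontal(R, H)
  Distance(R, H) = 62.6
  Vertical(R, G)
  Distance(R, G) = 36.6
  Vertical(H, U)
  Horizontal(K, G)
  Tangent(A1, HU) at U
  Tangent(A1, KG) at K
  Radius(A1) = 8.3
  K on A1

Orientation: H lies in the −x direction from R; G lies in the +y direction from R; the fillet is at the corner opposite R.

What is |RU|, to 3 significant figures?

68.7

R is at the origin; RH is horizontal with |RH| = 62.6 and H on the −x side, so H = (-62.6, 0.00). RG is vertical with |RG| = 36.6 and G on the +y side, so G = (0.00, 36.6). The virtual corner opposite R is at (-62.6, 36.6). Tangency of A1 to HU means the radius DU is perpendicular to HU and since A1 is tangent to KG there, DK ⟂ KG, with radius 8.3, so the center D sits 8.3 in from both sides at D = (-54.3, 28.3). That places the tangent points at U = (-62.6, 28.3) on HU and K = (-54.3, 36.6) on KG. Then |RU| = |U − R| = 68.7.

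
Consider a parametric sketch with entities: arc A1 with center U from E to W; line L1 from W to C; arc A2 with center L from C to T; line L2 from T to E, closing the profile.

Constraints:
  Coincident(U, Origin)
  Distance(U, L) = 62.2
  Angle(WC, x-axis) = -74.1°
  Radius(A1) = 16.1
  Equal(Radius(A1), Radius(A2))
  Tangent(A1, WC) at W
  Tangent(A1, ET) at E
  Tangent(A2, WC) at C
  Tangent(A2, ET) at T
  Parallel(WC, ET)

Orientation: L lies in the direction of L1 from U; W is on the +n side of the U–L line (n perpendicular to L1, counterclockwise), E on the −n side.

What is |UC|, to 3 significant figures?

64.2

Tangency of A1 to both parallel lines with radius 16.1 puts W and E at U ± 16.1·n: W = (15.5, 4.41), E = (-15.5, -4.41). Equal radii place C and T the same way about L: C = L + 16.1·n = (32.5, -55.4), T = L − 16.1·n = (1.56, -64.2). Then |UC| = |C − U| = 64.2.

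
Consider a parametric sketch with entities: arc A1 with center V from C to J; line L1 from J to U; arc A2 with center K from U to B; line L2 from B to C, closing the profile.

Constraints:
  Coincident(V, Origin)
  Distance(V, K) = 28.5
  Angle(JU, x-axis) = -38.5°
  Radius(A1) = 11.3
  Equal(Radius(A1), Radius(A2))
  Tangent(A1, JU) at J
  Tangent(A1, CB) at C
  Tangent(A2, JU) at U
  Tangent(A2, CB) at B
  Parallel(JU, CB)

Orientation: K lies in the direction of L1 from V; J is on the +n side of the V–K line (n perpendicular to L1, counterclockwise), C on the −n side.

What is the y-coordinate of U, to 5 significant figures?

-8.8982

The slot axis is L1's direction at -38.5°, so u = (cos -38.5°, sin -38.5°) = (0.78261, -0.62251) and n = (−sin -38.5°, cos -38.5°) = (0.62251, 0.78261). V is at the origin and K lies 28.5 along u from V, so K = 28.5·u = (22.304, -17.742). Tangency of A1 to both parallel lines with radius 11.3 puts J and C at V ± 11.3·n: J = (7.0344, 8.8435), C = (-7.0344, -8.8435). Equal radii place U and B the same way about K: U = K + 11.3·n = (29.339, -8.8982), B = K − 11.3·n = (15.270, -26.585). So U.y = -8.8982.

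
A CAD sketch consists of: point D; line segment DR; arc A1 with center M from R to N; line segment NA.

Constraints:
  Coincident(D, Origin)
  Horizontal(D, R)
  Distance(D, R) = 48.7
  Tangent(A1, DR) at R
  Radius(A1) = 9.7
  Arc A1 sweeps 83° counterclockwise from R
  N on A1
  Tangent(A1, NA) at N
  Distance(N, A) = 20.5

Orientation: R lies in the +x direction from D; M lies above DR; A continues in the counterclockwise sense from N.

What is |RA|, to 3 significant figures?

31.3

D is at the origin; DR is horizontal with |DR| = 48.7 and R on the +x side, so R = (48.7, 0.00). Tangency of A1 to DR means the radius MR is perpendicular to DR, so M = R + (0, 9.7) = (48.7, 9.70). On A1, R sits at bearing -90° from M; an 83° counterclockwise sweep puts N at bearing -7°, so N = M + 9.7·(cos -7°, sin -7°) = (58.3, 8.52). The tangent condition forces MN to be normal to NA, so NA runs along (−sin -7°, cos -7°); with |NA| = 20.5, A = (60.8, 28.9). Then |RA| = |A − R| = 31.3.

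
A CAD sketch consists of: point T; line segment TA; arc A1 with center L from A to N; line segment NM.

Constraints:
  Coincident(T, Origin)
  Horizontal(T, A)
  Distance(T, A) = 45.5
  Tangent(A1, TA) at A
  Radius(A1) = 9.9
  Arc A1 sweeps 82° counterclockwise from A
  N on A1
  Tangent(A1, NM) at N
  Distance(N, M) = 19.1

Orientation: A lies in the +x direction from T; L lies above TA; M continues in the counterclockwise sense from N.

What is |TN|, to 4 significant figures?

55.96

Tangency of A1 to TA means the radius LA is perpendicular to TA, so L = A + (0, 9.9) = (45.50, 9.900). On A1, A sits at bearing -90° from L; an 82° counterclockwise sweep puts N at bearing -8°, so N = L + 9.9·(cos -8°, sin -8°) = (55.30, 8.522). Then |TN| = |N − T| = 55.96.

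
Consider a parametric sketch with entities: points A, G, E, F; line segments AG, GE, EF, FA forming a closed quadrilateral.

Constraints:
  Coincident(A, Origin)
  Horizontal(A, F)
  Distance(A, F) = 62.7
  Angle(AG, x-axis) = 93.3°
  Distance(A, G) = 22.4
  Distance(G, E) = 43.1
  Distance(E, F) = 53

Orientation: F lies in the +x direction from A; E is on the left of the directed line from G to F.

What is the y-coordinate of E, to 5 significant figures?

45.305

A is at the origin; A and F share the same y with |AF| = 62.7 and F in +x, so F = (62.7, 0). AG runs at 93.3° with |AG| = 22.4, so G = (-1.2894, 22.363). E is determined by |GE| = 43.1 and |EF| = 53.0 together: it lies at the intersection of circle(G, 43.1) and circle(F, 53.0). With |GF| = 67.785, the foot of the radical line on GF is 26.875 from G and the perpendicular offset is √(43.1² − 26.875²) = 33.695. Taking the left-of-GF solution: E = (35.197, 45.305).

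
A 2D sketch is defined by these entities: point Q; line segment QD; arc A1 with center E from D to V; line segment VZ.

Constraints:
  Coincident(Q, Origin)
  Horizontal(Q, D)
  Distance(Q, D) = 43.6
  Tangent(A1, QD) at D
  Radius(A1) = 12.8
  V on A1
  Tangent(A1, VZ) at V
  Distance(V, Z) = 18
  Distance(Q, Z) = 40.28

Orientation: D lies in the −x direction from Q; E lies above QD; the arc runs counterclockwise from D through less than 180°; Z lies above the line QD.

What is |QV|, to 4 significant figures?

32.80

Checks: |EV| = 12.80 ✓; ∠(EV, VZ) = 90.00° ✓; |VZ| = 18.00 ✓; |QZ| = 40.28 ✓.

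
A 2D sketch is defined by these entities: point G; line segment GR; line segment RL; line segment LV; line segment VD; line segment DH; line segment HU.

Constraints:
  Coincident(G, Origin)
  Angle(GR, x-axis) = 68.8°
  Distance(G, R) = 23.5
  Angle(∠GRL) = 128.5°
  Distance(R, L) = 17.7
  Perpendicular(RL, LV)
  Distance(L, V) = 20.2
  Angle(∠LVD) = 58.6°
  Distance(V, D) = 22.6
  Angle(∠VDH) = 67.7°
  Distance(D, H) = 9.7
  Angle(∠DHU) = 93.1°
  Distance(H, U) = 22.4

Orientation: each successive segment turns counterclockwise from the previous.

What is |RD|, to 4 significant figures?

8.574

G is at the origin; GR runs at 68.8° with length 23.5, so R = (8.498, 21.91). ∠GRL = 128.5° gives RL at 120.3° from the x-axis; with |RL| = 17.7, L = (-0.4320, 37.19). RL is perpendicular to LV, so LV runs at -149.7°; with |LV| = 20.2, V = (-17.87, 27.00). ∠LVD = 58.6° gives VD at -28.30° from the x-axis; with |VD| = 22.6, D = (2.026, 16.29). Then |RD| = |D − R| = 8.574.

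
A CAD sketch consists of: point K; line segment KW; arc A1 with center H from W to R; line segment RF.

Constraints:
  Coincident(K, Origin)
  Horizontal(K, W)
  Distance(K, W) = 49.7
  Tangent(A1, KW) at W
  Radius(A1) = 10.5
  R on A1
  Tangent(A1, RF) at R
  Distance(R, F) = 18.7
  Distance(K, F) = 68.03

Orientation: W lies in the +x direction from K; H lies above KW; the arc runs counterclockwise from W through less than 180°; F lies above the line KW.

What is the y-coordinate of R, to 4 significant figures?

9.487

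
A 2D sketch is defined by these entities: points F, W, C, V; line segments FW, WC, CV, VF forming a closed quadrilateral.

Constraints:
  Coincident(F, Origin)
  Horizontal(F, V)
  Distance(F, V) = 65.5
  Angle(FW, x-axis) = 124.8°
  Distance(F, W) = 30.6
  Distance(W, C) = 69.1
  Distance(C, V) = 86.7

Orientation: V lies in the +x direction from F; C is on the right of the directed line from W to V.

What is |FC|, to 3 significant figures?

44.5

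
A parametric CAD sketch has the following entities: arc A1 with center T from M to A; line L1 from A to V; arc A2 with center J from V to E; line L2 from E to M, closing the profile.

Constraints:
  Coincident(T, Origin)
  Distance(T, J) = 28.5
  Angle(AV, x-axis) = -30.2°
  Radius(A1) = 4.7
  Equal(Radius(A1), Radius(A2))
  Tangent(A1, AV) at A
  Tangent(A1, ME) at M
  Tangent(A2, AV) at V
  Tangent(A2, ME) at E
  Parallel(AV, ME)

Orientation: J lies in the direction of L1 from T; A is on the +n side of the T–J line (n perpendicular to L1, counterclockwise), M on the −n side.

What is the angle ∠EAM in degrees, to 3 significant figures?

71.7°

The slot axis is L1's direction at -30.2°, so u = (cos -30.2°, sin -30.2°) = (0.864, -0.503) and n = (−sin -30.2°, cos -30.2°) = (0.503, 0.864). T is at the origin and J lies 28.5 along u from T, so J = 28.5·u = (24.6, -14.3). Tangency of A1 to both parallel lines with radius 4.7 puts A and M at T ± 4.7·n: A = (2.36, 4.06), M = (-2.36, -4.06). Equal radii place V and E the same way about J: V = J + 4.7·n = (27.0, -10.3), E = J − 4.7·n = (22.3, -18.4). Then cos ∠EAM = AE·AM / (|AE||AM|), giving 71.7°.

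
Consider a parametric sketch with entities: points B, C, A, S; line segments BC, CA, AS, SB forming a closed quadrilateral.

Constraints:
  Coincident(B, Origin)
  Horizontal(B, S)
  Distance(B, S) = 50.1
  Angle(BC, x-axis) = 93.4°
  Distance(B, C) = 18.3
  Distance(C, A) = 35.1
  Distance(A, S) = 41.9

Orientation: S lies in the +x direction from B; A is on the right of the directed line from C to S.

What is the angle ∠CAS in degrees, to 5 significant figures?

89.338°

Checks: BC at 93.40° ✓; |CA| = 35.10 ✓; |AS| = 41.90 ✓.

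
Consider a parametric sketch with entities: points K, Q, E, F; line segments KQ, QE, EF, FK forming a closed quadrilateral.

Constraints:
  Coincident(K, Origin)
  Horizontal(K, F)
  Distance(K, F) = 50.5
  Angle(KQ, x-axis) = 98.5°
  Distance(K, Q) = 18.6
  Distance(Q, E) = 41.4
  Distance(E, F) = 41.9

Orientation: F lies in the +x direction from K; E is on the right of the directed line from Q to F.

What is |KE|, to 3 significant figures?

23.9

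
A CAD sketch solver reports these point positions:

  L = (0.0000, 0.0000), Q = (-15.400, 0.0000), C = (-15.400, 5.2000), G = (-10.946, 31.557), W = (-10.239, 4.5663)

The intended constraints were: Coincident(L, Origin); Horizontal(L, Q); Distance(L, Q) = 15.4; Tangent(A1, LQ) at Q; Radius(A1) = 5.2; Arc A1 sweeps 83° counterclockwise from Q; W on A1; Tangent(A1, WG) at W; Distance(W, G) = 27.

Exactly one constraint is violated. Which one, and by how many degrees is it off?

Tangent(A1, WG) at W — off by 8.50°.

L = (0.00, 0.00) ✓; L.y = 0.00, Q.y = 0.00 ✓; |LQ| = 15.40 ✓; ∠(CQ, QL) = 90.00° ✓; |CQ| = 5.200 ✓; bearing(C→W) − bearing(C→Q) = 83.00° ✓; |CW| = 5.200 ✓; ∠(CW, WG) = 81.50° ✗; |WG| = 27.00 ✓.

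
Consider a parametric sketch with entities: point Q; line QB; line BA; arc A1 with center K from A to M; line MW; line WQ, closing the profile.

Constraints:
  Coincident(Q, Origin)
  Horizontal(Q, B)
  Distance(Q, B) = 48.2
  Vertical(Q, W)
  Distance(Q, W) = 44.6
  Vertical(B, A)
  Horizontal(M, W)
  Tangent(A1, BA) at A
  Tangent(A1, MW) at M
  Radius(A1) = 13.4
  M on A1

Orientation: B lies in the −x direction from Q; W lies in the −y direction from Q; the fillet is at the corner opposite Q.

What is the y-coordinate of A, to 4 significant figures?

-31.20

Q is at the origin; Q and B share the same y with |QB| = 48.2 and B on the −x side, so B = (-48.20, 0.000). Q and W share the same x with |QW| = 44.6 and W on the −y side, so W = (0.000, -44.60). The virtual corner opposite Q is at (-48.20, -44.60). Since A1 is tangent to BA there, KA ⟂ BA and A1 meets MW tangentially, so KM is at right angles to MW, with radius 13.4, so the center K sits 13.4 in from both sides at K = (-34.80, -31.20). That places the tangent points at A = (-48.20, -31.20) on BA and M = (-34.80, -44.60) on MW. So A.y = -31.20.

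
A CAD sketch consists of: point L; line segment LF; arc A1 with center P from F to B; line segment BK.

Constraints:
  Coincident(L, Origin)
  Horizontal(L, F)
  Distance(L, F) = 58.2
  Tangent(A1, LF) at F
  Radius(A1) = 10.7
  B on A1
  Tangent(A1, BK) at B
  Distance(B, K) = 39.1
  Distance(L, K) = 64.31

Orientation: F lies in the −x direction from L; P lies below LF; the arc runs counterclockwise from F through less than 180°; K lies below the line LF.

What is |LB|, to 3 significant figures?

68.8

L is at the origin; LF is horizontal with |LF| = 58.2 and F on the −x side, so F = (-58.2, 0.00). Tangency of A1 to LF means the radius PF is perpendicular to LF, so P = F + (0, -10.7) = (-58.2, -10.7). Since PB ⟂ BK (tangency), |PK| = √(10.7² + 39.1²) = 40.5 regardless of where B sits on A1. So K lies on both circle(L, 64.31) and circle(P, 40.5); the below-LF intersection is K = (-42.6, -48.1). B is the foot of the tangent from K: B = (-66.6, -17.3).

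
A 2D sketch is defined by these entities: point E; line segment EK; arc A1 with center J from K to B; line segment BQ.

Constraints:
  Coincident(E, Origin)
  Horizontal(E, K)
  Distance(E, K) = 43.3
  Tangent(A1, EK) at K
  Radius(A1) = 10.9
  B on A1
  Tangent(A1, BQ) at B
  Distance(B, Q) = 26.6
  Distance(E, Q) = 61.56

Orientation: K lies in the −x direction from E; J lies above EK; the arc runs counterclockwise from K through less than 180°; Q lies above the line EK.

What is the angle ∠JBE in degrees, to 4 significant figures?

123.8°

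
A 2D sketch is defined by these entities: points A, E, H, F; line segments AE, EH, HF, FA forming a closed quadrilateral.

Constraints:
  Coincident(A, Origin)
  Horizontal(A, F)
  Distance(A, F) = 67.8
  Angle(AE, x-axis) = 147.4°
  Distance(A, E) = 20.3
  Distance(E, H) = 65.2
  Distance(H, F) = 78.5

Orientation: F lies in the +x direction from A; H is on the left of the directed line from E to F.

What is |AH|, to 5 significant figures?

67.001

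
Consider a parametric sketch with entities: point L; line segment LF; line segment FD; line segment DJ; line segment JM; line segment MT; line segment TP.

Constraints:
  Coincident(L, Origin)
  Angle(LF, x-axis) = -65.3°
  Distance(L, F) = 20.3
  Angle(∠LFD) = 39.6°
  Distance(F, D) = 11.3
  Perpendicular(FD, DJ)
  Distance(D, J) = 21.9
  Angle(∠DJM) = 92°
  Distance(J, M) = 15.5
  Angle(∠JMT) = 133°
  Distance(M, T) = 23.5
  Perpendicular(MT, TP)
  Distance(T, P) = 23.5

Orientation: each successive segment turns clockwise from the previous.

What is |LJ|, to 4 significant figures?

9.957

∠LFD = 39.6° gives FD at 154.3° from the x-axis; with |FD| = 11.3, D = (-1.699, -13.54). The perpendicularity gives DJ at right angles to FD, so DJ runs at 64.30°; with |DJ| = 21.9, J = (7.798, 6.191). Then |LJ| = |J − L| = 9.957.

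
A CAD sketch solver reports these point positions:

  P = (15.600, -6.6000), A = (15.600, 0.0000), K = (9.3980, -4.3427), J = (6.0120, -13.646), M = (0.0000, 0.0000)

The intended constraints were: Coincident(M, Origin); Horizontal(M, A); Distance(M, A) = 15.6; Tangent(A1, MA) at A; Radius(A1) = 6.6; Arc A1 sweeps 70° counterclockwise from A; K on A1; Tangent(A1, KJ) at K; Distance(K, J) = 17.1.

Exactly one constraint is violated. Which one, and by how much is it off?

Distance(K, J) = 17.1 — off by 7.20.

M = (0.00, 0.00) ✓; M.y = 0.00, A.y = 0.00 ✓; |MA| = 15.60 ✓; ∠(PA, AM) = 90.00° ✓; |PA| = 6.600 ✓; bearing(P→K) − bearing(P→A) = 70.00° ✓; |PK| = 6.600 ✓; ∠(PK, KJ) = 90.00° ✓; |KJ| = 9.900 ✗.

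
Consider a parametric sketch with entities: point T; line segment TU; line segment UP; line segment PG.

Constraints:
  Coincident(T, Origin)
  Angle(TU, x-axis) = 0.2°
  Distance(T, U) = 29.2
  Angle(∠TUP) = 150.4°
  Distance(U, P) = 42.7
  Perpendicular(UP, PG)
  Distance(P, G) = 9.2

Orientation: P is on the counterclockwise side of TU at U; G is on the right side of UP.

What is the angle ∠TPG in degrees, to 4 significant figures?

102.0°

∠TUP = 150.4°, so UP runs at 0.2° + (180° − 150.4°) = 29.80° from the x-axis; with |UP| = 42.7, P = U + 42.7·(cos 29.80°, sin 29.80°) = (66.25, 21.32). The perpendicularity gives PG at right angles to UP; with |PG| = 9.2 on the right of UP, G = P + 9.2·(0.4970, -0.8678) = (70.83, 13.34). Then cos ∠TPG = PT·PG / (|PT||PG|), giving 102.0°.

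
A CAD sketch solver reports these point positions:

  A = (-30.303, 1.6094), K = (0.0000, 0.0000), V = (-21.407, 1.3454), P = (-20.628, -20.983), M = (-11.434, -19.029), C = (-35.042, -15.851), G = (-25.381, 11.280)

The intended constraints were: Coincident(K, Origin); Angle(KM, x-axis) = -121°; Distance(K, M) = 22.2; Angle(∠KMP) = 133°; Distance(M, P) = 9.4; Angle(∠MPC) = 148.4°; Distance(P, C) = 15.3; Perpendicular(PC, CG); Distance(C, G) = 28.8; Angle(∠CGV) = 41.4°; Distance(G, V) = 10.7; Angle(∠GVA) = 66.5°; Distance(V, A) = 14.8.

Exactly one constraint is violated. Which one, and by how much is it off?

Distance(V, A) = 14.8 — off by 5.90.

K = (0.00, 0.00) ✓; KM at -121.0° ✓; |KM| = 22.20 ✓; ∠KMP = 133.0° ✓; |MP| = 9.399 ✓; ∠MPC = 148.4° ✓; |PC| = 15.30 ✓; ∠(PC, CG) = 90.00° ✓; |CG| = 28.80 ✓; ∠CGV = 41.40° ✓; |GV| = 10.70 ✓; ∠GVA = 66.50° ✓; |VA| = 8.900 ✗.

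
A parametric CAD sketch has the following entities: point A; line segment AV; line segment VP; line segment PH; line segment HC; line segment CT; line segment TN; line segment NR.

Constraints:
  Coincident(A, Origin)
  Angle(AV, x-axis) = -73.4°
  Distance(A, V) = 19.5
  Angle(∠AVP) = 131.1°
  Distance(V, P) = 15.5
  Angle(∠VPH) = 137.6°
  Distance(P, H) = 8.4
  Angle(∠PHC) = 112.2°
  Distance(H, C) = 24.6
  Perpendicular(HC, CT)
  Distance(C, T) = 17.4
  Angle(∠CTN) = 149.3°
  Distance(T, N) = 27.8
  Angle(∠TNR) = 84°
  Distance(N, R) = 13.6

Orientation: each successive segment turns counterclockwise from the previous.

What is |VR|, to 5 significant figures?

11.177

∠CTN = 149.3° gives TN at -153.60° from the x-axis; with |TN| = 27.8, N = (-12.739, -9.0587). ∠TNR = 84.0° gives NR at -57.600° from the x-axis; with |NR| = 13.6, R = (-5.4514, -20.542). Then |VR| = |R − V| = 11.177.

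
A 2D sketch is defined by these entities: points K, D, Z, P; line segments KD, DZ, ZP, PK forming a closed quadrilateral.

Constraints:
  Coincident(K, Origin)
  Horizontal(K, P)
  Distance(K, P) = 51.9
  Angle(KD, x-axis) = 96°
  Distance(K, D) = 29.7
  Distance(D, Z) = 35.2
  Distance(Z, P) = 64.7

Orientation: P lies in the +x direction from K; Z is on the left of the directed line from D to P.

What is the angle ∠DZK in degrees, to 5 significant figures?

21.268°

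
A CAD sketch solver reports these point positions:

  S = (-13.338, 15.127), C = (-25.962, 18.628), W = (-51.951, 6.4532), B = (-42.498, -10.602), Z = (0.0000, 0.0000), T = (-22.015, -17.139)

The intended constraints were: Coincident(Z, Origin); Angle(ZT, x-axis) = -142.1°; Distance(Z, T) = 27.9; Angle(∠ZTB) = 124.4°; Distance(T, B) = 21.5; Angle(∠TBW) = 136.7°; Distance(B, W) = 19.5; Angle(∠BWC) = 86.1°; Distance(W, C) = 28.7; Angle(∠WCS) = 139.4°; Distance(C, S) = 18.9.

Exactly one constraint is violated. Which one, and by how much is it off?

Distance(C, S) = 18.9 — off by 5.80.

Z = (0.00, 0.00) ✓; ZT at -142.1° ✓; |ZT| = 27.90 ✓; ∠ZTB = 124.4° ✓; |TB| = 21.50 ✓; ∠TBW = 136.7° ✓; |BW| = 19.50 ✓; ∠BWC = 86.10° ✓; |WC| = 28.70 ✓; ∠WCS = 139.4° ✓; |CS| = 13.10 ✗.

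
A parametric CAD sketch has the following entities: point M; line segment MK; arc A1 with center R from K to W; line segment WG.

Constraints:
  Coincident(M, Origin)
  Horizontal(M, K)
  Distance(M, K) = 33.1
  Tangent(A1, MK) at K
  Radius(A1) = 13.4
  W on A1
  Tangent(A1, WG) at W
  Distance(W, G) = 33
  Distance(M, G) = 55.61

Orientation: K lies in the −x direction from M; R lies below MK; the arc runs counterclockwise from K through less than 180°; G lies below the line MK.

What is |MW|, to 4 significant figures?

48.97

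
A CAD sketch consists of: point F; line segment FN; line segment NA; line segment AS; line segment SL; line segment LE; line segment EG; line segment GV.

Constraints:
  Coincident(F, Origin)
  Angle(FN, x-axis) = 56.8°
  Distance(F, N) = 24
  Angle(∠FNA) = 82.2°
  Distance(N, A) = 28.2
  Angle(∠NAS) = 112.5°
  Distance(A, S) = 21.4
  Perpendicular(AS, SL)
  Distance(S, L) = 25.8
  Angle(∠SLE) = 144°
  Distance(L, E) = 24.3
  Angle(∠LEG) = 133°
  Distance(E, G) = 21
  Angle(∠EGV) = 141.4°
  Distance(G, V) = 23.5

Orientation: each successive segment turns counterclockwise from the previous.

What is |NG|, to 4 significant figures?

22.16

∠SLE = 144.0° gives LE at -11.90° from the x-axis; with |LE| = 24.3, E = (12.86, -6.323). ∠LEG = 133.0° gives EG at 35.10° from the x-axis; with |EG| = 21.0, G = (30.05, 5.753). Then |NG| = |G − N| = 22.16.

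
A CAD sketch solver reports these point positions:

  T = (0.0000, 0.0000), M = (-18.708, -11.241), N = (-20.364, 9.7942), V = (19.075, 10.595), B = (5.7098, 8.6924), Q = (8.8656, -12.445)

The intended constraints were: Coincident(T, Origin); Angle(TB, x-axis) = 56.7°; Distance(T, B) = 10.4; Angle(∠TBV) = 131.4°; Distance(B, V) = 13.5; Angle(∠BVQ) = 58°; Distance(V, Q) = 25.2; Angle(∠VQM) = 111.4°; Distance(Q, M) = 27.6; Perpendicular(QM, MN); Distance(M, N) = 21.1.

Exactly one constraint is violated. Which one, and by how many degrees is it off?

Perpendicular(QM, MN) — off by 7.00°.

T = (0.00, 0.00) ✓; TB at 56.70° ✓; |TB| = 10.40 ✓; ∠TBV = 131.4° ✓; |BV| = 13.50 ✓; ∠BVQ = 58.00° ✓; |VQ| = 25.20 ✓; ∠VQM = 111.4° ✓; |QM| = 27.60 ✓; ∠(QM, MN) = 83.00° ✗; |MN| = 21.10 ✓.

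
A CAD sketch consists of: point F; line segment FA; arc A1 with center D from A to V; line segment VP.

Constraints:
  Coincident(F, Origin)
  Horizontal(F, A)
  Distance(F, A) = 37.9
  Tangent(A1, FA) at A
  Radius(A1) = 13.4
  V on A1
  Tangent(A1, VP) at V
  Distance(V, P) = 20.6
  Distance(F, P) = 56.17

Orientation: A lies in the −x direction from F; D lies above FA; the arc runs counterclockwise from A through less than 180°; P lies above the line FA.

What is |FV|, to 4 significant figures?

35.75

Checks: |DV| = 13.40 ✓; ∠(DV, VP) = 90.00° ✓; |VP| = 20.60 ✓; |FP| = 56.17 ✓.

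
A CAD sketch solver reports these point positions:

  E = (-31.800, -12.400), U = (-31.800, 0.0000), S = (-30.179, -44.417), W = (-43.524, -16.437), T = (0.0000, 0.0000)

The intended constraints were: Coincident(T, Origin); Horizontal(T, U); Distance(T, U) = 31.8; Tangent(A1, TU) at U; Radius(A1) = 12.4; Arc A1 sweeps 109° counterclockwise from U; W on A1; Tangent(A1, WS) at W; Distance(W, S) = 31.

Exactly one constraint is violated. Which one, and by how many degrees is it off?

Tangent(A1, WS) at W — off by 6.50°.

T = (0.00, 0.00) ✓; T.y = 0.00, U.y = 0.00 ✓; |TU| = 31.80 ✓; ∠(EU, UT) = 90.00° ✓; |EU| = 12.40 ✓; bearing(E→W) − bearing(E→U) = 109.0° ✓; |EW| = 12.40 ✓; ∠(EW, WS) = 83.50° ✗; |WS| = 31.00 ✓.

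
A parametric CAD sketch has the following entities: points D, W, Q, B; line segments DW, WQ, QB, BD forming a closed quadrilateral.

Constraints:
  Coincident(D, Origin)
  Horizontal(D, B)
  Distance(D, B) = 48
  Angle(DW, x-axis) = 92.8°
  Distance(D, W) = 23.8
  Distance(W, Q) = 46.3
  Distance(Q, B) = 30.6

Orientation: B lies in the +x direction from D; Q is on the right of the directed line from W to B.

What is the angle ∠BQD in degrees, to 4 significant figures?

111.5°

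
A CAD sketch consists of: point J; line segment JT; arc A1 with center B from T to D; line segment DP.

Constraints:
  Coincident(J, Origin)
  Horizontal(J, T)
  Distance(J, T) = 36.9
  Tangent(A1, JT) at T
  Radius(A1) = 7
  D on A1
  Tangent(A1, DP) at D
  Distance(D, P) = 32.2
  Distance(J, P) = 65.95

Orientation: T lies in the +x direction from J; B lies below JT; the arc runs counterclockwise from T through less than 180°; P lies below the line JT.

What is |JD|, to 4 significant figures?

34.68

J is at the origin; JT is horizontal with |JT| = 36.9 and T on the +x side, so T = (36.90, 0.000). Since A1 is tangent to JT there, BT ⟂ JT, so B = T + (0, -7) = (36.90, -7.000). Since BD ⟂ DP (tangency), |BP| = √(7.0² + 32.2²) = 32.95 regardless of where D sits on A1. So P lies on both circle(J, 65.95) and circle(B, 32.95); the below-JT intersection is P = (57.06, -33.06). D is the foot of the tangent from P: D = (32.40, -12.36).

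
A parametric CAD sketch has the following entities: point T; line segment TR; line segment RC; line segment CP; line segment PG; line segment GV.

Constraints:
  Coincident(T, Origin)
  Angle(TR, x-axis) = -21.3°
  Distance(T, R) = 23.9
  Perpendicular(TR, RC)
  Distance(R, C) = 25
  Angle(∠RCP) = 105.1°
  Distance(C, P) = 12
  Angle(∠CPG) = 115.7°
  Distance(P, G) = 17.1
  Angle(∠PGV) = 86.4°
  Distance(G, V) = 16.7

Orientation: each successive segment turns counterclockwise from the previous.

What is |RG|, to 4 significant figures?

27.36

T is at the origin; TR runs at -21.3° with length 23.9, so R = (22.27, -8.682). The perpendicularity gives RC at right angles to TR, so RC runs at 68.70°; with |RC| = 25.0, C = (31.35, 14.61). ∠RCP = 105.1° gives CP at 143.6° from the x-axis; with |CP| = 12.0, P = (21.69, 21.73). ∠CPG = 115.7° gives PG at -152.1° from the x-axis; with |PG| = 17.1, G = (6.578, 13.73). Then |RG| = |G − R| = 27.36.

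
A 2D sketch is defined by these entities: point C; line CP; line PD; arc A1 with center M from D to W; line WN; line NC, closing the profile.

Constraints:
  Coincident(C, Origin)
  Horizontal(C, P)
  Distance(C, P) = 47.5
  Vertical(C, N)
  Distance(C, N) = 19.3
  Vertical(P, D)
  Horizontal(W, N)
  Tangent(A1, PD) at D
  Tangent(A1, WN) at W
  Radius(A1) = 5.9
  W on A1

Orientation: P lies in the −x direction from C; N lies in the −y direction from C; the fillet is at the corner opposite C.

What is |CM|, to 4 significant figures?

43.70

C is at the origin; C and P share the same y with |CP| = 47.5 and P on the −x side, so P = (-47.50, 0.000). C and N share the same x with |CN| = 19.3 and N on the −y side, so N = (0.000, -19.30). The virtual corner opposite C is at (-47.50, -19.30). The tangent condition forces MD to be normal to PD and since A1 is tangent to WN there, MW ⟂ WN, with radius 5.9, so the center M sits 5.9 in from both sides at M = (-41.60, -13.40). Then |CM| = |M − C| = 43.70.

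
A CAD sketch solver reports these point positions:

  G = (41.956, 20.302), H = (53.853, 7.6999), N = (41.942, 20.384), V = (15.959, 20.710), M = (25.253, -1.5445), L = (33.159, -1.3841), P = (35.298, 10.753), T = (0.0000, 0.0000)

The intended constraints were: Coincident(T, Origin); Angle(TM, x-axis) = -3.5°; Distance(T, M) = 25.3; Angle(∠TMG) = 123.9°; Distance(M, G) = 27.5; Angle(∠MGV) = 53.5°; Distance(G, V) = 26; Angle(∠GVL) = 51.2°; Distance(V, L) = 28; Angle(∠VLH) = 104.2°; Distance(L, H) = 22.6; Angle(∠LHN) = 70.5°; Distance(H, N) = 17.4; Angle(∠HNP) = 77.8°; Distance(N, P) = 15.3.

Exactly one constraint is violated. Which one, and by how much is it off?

Distance(N, P) = 15.3 — off by 3.60.

T = (0.00, 0.00) ✓; TM at -3.500° ✓; |TM| = 25.30 ✓; ∠TMG = 123.9° ✓; |MG| = 27.50 ✓; ∠MGV = 53.50° ✓; |GV| = 26.00 ✓; ∠GVL = 51.20° ✓; |VL| = 28.00 ✓; ∠VLH = 104.2° ✓; |LH| = 22.60 ✓; ∠LHN = 70.50° ✓; |HN| = 17.40 ✓; ∠HNP = 77.80° ✓; |NP| = 11.70 ✗.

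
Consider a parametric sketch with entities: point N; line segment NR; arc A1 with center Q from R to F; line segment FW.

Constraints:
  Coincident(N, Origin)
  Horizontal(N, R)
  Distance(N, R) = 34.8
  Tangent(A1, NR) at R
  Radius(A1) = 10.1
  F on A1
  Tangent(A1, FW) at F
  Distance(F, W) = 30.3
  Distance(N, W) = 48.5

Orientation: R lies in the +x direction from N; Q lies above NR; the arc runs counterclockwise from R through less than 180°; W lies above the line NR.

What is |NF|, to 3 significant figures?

45.9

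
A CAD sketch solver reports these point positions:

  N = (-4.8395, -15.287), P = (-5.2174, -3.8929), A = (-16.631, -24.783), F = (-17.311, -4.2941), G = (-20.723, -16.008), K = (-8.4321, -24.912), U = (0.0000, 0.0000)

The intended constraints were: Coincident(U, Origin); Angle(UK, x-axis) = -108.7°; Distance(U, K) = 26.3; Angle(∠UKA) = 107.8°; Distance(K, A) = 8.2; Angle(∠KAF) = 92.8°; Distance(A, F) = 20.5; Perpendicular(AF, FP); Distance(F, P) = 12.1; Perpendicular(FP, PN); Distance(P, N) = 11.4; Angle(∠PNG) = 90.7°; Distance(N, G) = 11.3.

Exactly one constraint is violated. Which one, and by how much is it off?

Distance(N, G) = 11.3 — off by 4.60.

U = (0.00, 0.00) ✓; UK at -108.7° ✓; |UK| = 26.30 ✓; ∠UKA = 107.8° ✓; |KA| = 8.200 ✓; ∠KAF = 92.80° ✓; |AF| = 20.50 ✓; ∠(AF, FP) = 90.00° ✓; |FP| = 12.10 ✓; ∠(FP, PN) = 90.00° ✓; |PN| = 11.40 ✓; ∠PNG = 90.70° ✓; |NG| = 15.90 ✗.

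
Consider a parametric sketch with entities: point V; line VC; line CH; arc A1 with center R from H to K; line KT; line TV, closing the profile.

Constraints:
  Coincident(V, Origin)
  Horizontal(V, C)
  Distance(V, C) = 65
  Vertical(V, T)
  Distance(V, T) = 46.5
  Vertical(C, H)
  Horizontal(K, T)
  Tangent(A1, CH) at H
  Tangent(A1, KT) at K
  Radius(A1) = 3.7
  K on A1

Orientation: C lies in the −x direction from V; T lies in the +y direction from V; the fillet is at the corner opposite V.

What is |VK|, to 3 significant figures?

76.9

V is at the origin; V and C share the same y with |VC| = 65.0 and C on the −x side, so C = (-65.0, 0.00). VT is vertical with |VT| = 46.5 and T on the +y side, so T = (0.00, 46.5). The virtual corner opposite V is at (-65.0, 46.5). Since A1 is tangent to CH there, RH ⟂ CH and since A1 is tangent to KT there, RK ⟂ KT, with radius 3.7, so the center R sits 3.7 in from both sides at R = (-61.3, 42.8). That places the tangent points at H = (-65.0, 42.8) on CH and K = (-61.3, 46.5) on KT. Then |VK| = |K − V| = 76.9.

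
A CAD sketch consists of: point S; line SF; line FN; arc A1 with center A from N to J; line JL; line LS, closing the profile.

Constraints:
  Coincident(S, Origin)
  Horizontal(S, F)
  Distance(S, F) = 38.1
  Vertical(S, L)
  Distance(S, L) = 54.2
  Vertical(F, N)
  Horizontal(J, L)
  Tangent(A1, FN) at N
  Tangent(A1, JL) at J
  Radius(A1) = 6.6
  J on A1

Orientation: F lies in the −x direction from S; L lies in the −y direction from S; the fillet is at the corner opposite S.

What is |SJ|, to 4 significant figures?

62.69

The virtual corner opposite S is at (-38.10, -54.20). Since A1 is tangent to FN there, AN ⟂ FN and tangency of A1 to JL means the radius AJ is perpendicular to JL, with radius 6.6, so the center A sits 6.6 in from both sides at A = (-31.50, -47.60). That places the tangent points at N = (-38.10, -47.60) on FN and J = (-31.50, -54.20) on JL. Then |SJ| = |J − S| = 62.69.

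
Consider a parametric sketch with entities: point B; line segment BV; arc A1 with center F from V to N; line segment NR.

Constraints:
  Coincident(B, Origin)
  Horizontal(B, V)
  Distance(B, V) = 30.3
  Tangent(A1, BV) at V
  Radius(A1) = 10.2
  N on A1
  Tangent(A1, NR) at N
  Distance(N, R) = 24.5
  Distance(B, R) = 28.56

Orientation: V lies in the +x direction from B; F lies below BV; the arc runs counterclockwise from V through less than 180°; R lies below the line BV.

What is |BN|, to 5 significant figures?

21.991

Checks: |FV| = 10.20 ✓; |FN| = 10.20 ✓; ∠(FN, NR) = 90.00° ✓; |NR| = 24.50 ✓; |BR| = 28.56 ✓.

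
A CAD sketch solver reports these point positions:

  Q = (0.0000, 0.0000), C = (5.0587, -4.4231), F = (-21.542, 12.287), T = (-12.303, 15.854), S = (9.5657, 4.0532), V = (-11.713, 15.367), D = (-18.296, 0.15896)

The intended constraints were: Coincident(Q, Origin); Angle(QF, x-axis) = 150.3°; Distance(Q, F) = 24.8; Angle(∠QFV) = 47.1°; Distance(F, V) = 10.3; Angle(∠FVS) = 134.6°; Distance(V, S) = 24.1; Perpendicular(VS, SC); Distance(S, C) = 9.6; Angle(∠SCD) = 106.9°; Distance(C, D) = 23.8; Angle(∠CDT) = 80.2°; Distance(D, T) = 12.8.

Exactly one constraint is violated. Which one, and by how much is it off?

Distance(D, T) = 12.8 — off by 4.00.

Q = (0.00, 0.00) ✓; QF at 150.3° ✓; |QF| = 24.80 ✓; ∠QFV = 47.10° ✓; |FV| = 10.30 ✓; ∠FVS = 134.6° ✓; |VS| = 24.10 ✓; ∠(VS, SC) = 90.00° ✓; |SC| = 9.600 ✓; ∠SCD = 106.9° ✓; |CD| = 23.80 ✓; ∠CDT = 80.20° ✓; |DT| = 16.80 ✗.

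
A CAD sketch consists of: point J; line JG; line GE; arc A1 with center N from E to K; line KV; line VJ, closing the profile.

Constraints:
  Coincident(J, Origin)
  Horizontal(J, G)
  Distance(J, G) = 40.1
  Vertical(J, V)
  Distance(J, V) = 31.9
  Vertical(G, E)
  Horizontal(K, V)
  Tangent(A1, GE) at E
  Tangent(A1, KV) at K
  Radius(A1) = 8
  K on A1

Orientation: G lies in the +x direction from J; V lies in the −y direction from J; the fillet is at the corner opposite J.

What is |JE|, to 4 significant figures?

46.68

J is at the origin; JG is horizontal with |JG| = 40.1 and G on the +x side, so G = (40.10, 0.000). J and V share the same x with |JV| = 31.9 and V on the −y side, so V = (0.000, -31.90). The virtual corner opposite J is at (40.10, -31.90). A1 meets GE tangentially, so NE is at right angles to GE and the tangent condition forces NK to be normal to KV, with radius 8.0, so the center N sits 8.0 in from both sides at N = (32.10, -23.90). That places the tangent points at E = (40.10, -23.90) on GE and K = (32.10, -31.90) on KV. Then |JE| = |E − J| = 46.68.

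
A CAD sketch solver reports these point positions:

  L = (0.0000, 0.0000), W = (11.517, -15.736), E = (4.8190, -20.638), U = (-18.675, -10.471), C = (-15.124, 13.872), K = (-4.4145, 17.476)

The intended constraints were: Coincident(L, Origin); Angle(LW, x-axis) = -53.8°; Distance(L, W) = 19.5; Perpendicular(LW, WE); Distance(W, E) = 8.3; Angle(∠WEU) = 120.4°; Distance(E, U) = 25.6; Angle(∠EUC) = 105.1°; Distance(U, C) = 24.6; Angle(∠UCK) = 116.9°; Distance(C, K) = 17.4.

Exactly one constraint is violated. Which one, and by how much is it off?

Distance(C, K) = 17.4 — off by 6.10.

L = (0.00, 0.00) ✓; LW at -53.80° ✓; |LW| = 19.50 ✓; ∠(LW, WE) = 90.00° ✓; |WE| = 8.300 ✓; ∠WEU = 120.4° ✓; |EU| = 25.60 ✓; ∠EUC = 105.1° ✓; |UC| = 24.60 ✓; ∠UCK = 116.9° ✓; |CK| = 11.30 ✗.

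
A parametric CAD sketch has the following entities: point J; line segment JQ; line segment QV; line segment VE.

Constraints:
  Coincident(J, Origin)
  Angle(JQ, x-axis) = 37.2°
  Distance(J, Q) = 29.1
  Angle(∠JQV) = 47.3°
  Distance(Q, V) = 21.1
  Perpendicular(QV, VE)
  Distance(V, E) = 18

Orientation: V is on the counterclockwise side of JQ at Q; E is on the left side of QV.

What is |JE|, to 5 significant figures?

3.6510

J is at the origin; JQ runs at 37.2° with length 29.1, so Q = 29.1·(cos 37.2°, sin 37.2°) = (23.179, 17.594). ∠JQV = 47.3°, so QV runs at 37.2° + (180° − 47.3°) = 169.90° from the x-axis; with |QV| = 21.1, V = Q + 21.1·(cos 169.90°, sin 169.90°) = (2.4060, 21.294). The perpendicularity gives VE at right angles to QV; with |VE| = 18.0 on the left of QV, E = V + 18.0·(-0.17537, -0.98450) = (-0.75060, 3.5730). Then |JE| = |E − J| = 3.6510.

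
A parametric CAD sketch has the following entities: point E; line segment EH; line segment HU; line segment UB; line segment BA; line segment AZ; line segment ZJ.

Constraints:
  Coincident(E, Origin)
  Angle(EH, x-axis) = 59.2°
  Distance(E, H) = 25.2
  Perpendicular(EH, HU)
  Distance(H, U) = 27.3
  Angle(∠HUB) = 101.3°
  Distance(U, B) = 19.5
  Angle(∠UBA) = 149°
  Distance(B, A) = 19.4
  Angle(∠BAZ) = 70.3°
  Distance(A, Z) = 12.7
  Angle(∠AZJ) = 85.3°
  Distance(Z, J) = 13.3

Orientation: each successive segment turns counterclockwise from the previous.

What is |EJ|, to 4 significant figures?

24.63

∠BAZ = 70.3° gives AZ at 8.600° from the x-axis; with |AZ| = 12.7, Z = (-14.80, 4.018). ∠AZJ = 85.3° gives ZJ at 103.3° from the x-axis; with |ZJ| = 13.3, J = (-17.86, 16.96). Then |EJ| = |J − E| = 24.63.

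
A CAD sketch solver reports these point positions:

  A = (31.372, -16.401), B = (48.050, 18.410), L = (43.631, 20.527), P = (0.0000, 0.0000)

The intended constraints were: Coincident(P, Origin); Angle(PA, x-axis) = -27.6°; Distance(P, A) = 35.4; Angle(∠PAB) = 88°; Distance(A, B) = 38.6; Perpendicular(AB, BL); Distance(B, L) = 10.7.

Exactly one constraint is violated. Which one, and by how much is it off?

Distance(B, L) = 10.7 — off by 5.80.

P = (0.00, 0.00) ✓; PA at -27.60° ✓; |PA| = 35.40 ✓; ∠PAB = 88.00° ✓; |AB| = 38.60 ✓; ∠(AB, BL) = 90.00° ✓; |BL| = 4.900 ✗.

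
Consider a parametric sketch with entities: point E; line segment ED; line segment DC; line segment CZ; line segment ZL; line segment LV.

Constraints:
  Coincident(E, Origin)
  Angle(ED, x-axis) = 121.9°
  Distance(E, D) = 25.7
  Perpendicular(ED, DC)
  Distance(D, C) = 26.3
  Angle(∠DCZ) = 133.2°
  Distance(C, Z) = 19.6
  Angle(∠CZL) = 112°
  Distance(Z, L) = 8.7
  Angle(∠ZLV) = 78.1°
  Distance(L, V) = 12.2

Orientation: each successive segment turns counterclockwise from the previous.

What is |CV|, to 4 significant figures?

14.89

E is at the origin; ED runs at 121.9° with length 25.7, so D = (-13.58, 21.82). ED is perpendicular to DC, so DC runs at -148.1°; with |DC| = 26.3, C = (-35.91, 7.921). ∠DCZ = 133.2° gives CZ at -101.3° from the x-axis; with |CZ| = 19.6, Z = (-39.75, -11.30). ∠CZL = 112.0° gives ZL at -33.30° from the x-axis; with |ZL| = 8.7, L = (-32.48, -16.08). ∠ZLV = 78.1° gives LV at 68.60° from the x-axis; with |LV| = 12.2, V = (-28.03, -4.717). Then |CV| = |V − C| = 14.89.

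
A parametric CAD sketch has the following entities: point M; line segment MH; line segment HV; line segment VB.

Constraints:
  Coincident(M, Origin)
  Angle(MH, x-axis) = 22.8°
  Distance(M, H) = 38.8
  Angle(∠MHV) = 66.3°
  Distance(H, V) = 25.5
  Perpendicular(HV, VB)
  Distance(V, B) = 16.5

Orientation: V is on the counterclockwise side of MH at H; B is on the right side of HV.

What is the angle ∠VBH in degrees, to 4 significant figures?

57.09°

∠MHV = 66.3°, so HV runs at 22.8° + (180° − 66.3°) = 136.5° from the x-axis; with |HV| = 25.5, V = H + 25.5·(cos 136.5°, sin 136.5°) = (17.27, 32.59). HV ⟂ VB; with |VB| = 16.5 on the right of HV, B = V + 16.5·(0.6884, 0.7254) = (28.63, 44.56). Then cos ∠VBH = BV·BH / (|BV||BH|), giving 57.09°.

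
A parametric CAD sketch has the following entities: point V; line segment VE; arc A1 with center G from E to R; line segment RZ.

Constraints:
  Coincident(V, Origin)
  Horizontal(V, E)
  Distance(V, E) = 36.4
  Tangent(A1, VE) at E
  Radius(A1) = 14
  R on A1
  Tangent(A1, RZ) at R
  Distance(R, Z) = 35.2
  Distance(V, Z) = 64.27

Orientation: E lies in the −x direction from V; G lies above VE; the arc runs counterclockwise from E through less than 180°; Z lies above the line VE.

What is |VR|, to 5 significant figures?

30.763

V is at the origin; VE is horizontal with |VE| = 36.4 and E on the −x side, so E = (-36.400, 0.0000). Since A1 is tangent to VE there, GE ⟂ VE, so G = E + (0, 14) = (-36.400, 14.000). Since GR ⟂ RZ (tangency), |GZ| = √(14.0² + 35.2²) = 37.882 regardless of where R sits on A1. So Z lies on both circle(V, 64.27) and circle(G, 37.882); the above-VE intersection is Z = (-37.978, 51.849). R is the foot of the tangent from Z: R = (-23.618, 19.711).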